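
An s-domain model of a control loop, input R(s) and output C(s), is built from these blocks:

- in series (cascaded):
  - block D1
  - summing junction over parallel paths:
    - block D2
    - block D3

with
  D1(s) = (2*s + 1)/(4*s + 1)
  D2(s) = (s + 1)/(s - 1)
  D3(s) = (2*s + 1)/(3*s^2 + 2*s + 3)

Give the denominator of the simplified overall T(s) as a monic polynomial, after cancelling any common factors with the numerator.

[1] sum the parallel branches D2, D3, giving (3*s^3 + 7*s^2 + 4*s + 2)/(3*s^3 - s^2 + s - 3)
[2] series reduction of D1, (D2+D3), giving (6*s^4 + 17*s^3 + 15*s^2 + 8*s + 2)/(12*s^4 - s^3 + 3*s^2 - 11*s - 3)
The result of step 2 is T(s) in lowest terms. Its denominator has leading coefficient 12; dividing the denominator through by 12 makes it monic.

Final answer: s^4 - s^3/12 + s^2/4 - 11*s/12 - 1/4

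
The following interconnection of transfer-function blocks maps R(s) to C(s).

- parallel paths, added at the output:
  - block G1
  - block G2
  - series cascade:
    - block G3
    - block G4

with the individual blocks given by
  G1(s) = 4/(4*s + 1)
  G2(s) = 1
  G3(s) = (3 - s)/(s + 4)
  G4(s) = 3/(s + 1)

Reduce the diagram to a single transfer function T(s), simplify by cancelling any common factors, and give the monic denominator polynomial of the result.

Reducing step by step:

Step 1 - combine G3, G4 in series; result (9 - 3*s)/(s^2 + 5*s + 4)
Step 2 - parallel reduction of G1, G2, (G3*G4); result (4*s^3 + 13*s^2 + 74*s + 29)/(4*s^3 + 21*s^2 + 21*s + 4)
T(s) is the step-2 result (common factors already cancelled). Leading coefficient of the denominator: 4. Divide through by 4 for the monic polynomial.

Answer: s^3 + 21*s^2/4 + 21*s/4 + 1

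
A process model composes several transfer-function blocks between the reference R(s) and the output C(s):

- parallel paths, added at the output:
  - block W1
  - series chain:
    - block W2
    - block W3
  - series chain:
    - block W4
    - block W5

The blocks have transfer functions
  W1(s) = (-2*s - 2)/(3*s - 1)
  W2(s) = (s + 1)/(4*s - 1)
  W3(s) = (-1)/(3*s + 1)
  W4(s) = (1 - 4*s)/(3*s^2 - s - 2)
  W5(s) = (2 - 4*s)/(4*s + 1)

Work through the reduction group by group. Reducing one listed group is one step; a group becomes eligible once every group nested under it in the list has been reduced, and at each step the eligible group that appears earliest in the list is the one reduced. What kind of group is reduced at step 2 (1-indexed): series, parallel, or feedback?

Reducing step by step:

Step 1 - multiply W2, W3 (series)
Step 2 - multiply W4, W5 (series)
Step 3 - sum the parallel branches W1, (W2*W3), (W4*W5)
Step 2: series.

Answer: series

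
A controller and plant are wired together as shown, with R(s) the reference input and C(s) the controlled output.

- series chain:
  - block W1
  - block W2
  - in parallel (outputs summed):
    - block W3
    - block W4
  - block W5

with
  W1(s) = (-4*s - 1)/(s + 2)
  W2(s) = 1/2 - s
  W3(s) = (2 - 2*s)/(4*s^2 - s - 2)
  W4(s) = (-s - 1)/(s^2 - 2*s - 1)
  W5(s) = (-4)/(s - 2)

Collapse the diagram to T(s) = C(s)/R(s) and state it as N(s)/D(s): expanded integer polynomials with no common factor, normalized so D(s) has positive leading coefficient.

Answer: (96*s^5 - 72*s^4 - 16*s^3 + 10*s^2 + 2*s)/(4*s^6 - 9*s^5 - 20*s^4 + 41*s^3 + 18*s^2 - 20*s - 8)

Working:
1. reduce the parallel group W3, W4 gives (-6*s^3 + 3*s^2 + s)/(4*s^4 - 9*s^3 - 4*s^2 + 5*s + 2)
2. cascade W1, W2, (W3+W4), W5; the result is T(s) itself (integer coefficients, no common factor, positive leading denominator coefficient)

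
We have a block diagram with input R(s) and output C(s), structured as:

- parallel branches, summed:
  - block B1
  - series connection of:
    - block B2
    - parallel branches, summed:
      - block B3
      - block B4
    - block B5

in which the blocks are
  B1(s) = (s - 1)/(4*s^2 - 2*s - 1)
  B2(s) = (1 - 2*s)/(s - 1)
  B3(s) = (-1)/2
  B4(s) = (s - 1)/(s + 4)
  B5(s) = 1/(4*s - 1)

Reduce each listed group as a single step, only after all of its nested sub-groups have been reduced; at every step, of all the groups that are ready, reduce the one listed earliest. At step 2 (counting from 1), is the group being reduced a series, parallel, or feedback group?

The answer is series.

Reasoning:
(1) reduce the parallel group B3, B4
(2) reduce the series chain B2, (B3+B4), B5
(3) add B1, (B2*(B3+B4)*B5) (parallel)
Step 2 collapses a series group.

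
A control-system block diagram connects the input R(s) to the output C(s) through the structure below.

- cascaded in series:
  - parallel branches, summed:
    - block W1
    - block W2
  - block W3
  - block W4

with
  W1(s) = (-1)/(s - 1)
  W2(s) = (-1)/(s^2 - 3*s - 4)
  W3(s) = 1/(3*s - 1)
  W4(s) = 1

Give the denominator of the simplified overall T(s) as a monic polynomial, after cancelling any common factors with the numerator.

The answer is s^4 - 13*s^3/3 + s^2/3 + 13*s/3 - 4/3.

Reasoning:
Step 1: add W1, W2 (parallel), giving (-s^2 + 2*s + 5)/(s^3 - 4*s^2 - s + 4)
Step 2: reduce the series chain (W1+W2), W3, W4, giving (-s^2 + 2*s + 5)/(3*s^4 - 13*s^3 + s^2 + 13*s - 4)
Step 2 gives the fully reduced T(s), with no common factor left to cancel. The denominator's leading coefficient is 3, so divide each of its coefficients by 3 to get the monic form.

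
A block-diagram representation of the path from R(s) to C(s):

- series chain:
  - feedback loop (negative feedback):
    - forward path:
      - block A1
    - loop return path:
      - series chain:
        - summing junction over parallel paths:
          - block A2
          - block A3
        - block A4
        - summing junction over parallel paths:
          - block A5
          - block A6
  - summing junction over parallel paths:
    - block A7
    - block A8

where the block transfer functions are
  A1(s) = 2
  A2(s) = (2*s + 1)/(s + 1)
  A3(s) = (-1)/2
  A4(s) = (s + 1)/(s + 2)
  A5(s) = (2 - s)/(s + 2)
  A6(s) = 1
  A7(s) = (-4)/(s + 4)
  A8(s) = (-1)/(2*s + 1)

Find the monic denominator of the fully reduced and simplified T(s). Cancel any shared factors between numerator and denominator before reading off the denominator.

(1) add A2, A3 (parallel) = (3*s + 1)/(2*s + 2)
(2) parallel reduction of A5, A6 = 4/(s + 2)
(3) multiply (A2+A3), A4, (A5+A6) (series) = (6*s + 2)/(s^2 + 4*s + 4)
(4) reduce the feedback loop with forward A1 and return ((A2+A3)*A4*(A5+A6)) = (2*s^2 + 8*s + 8)/(s^2 + 16*s + 8)
(5) add A7, A8 (parallel) = (-9*s - 8)/(2*s^2 + 9*s + 4)
(6) cascade [A1/(1+A1*((A2+A3)*A4*(A5+A6)))], (A7+A8) = (-18*s^3 - 88*s^2 - 136*s - 64)/(2*s^4 + 41*s^3 + 164*s^2 + 136*s + 32)
T(s) is the step-6 result (common factors already cancelled). Leading coefficient of the denominator: 2. Divide through by 2 for the monic polynomial.

Hence the answer: s^4 + 41*s^3/2 + 82*s^2 + 68*s + 16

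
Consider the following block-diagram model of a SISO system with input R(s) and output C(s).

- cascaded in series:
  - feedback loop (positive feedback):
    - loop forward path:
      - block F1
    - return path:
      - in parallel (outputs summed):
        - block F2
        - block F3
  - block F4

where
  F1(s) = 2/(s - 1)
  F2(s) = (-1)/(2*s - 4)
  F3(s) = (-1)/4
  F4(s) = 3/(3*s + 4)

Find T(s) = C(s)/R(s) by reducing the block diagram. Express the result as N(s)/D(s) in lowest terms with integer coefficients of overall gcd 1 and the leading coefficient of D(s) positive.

1. reduce the parallel group F2, F3, giving (-s)/(4*s - 8)
2. feedback reduction of F1, (F2+F3), giving (4*s - 8)/(2*s^2 - 5*s + 4)
3. combine [F1/(1-F1*(F2+F3))], F4 in series; the result is T(s) itself (integer coefficients, no common factor, positive leading denominator coefficient)

Hence the answer: (12*s - 24)/(6*s^3 - 7*s^2 - 8*s + 16)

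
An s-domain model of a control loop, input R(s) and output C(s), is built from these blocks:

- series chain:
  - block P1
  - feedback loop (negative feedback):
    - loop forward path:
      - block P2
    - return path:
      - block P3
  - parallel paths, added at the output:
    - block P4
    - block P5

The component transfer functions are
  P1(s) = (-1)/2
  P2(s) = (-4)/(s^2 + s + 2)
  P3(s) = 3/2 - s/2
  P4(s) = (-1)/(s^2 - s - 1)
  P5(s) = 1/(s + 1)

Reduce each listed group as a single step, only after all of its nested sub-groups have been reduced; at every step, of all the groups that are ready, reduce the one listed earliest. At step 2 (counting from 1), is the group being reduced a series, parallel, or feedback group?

1. feedback reduction of P2, P3
2. add P4, P5 (parallel)
3. series reduction of P1, [P2/(1+P2*P3)], (P4+P5)
Step 2: parallel.

Therefore the answer is parallel.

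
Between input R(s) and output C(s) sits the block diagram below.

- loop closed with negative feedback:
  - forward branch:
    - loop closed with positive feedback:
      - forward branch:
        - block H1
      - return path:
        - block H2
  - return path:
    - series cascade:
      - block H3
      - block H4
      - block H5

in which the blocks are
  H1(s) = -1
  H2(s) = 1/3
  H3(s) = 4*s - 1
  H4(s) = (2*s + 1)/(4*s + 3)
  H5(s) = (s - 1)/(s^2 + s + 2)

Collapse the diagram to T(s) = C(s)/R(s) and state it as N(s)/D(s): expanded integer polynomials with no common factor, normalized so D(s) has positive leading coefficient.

The answer is (12*s^3 + 21*s^2 + 33*s + 18)/(8*s^3 - 46*s^2 - 53*s - 21).

Reasoning:
Step 1: reduce the feedback loop with forward H1 and return H2: (-3)/4
Step 2: cascade H3, H4, H5: (8*s^3 - 6*s^2 - 3*s + 1)/(4*s^3 + 7*s^2 + 11*s + 6)
Step 3: reduce the feedback loop with forward [H1/(1-H1*H2)] and return (H3*H4*H5), giving the overall T(s)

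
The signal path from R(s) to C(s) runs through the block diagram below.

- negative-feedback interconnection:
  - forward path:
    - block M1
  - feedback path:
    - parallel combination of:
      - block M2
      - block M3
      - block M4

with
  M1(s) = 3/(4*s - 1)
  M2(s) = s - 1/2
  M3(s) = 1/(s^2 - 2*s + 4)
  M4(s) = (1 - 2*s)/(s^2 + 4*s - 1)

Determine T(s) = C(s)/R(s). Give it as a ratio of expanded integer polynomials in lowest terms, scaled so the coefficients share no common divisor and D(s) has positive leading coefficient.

Answer: (6*s^4 + 12*s^3 - 30*s^2 + 108*s - 24)/(14*s^5 + 23*s^4 - 92*s^3 + 313*s^2 - 182*s + 38)

Working:
Step 1 - reduce the parallel group M2, M3, M4 -> (2*s^5 + 3*s^4 - 16*s^3 + 53*s^2 - 38*s + 10)/(2*s^4 + 4*s^3 - 10*s^2 + 36*s - 8)
Step 2 - feedback reduction of M1, (M2+M3+M4), giving the overall T(s)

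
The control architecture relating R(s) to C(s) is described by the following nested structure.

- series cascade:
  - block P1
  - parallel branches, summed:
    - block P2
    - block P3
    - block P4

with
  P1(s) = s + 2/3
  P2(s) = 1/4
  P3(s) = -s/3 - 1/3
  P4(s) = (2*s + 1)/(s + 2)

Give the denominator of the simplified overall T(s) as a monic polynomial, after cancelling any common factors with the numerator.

(1) sum the parallel branches P2, P3, P4; result (-4*s^2 + 15*s + 10)/(12*s + 24)
(2) cascade P1, (P2+P3+P4); result (-12*s^3 + 37*s^2 + 60*s + 20)/(36*s + 72)
Step 2 gives the fully reduced T(s), with no common factor left to cancel. The denominator's leading coefficient is 36, so divide each of its coefficients by 36 to get the monic form.

Hence the answer: s + 2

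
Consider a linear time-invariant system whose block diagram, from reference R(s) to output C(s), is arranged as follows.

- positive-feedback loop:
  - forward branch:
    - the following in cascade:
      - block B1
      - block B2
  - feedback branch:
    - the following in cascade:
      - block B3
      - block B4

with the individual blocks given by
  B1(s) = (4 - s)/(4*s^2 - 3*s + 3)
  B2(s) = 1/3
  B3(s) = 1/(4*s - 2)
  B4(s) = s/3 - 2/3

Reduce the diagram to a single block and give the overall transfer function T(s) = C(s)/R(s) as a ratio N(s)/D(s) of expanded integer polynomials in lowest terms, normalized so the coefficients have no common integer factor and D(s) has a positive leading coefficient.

[1] combine B1, B2 in series -> (4 - s)/(12*s^2 - 9*s + 9)
[2] combine B3, B4 in series -> (s - 2)/(12*s - 6)
[3] reduce the feedback loop with forward (B1*B2) and return (B3*B4), giving the overall T(s)

Final answer: (-12*s^2 + 54*s - 24)/(144*s^3 - 179*s^2 + 156*s - 46)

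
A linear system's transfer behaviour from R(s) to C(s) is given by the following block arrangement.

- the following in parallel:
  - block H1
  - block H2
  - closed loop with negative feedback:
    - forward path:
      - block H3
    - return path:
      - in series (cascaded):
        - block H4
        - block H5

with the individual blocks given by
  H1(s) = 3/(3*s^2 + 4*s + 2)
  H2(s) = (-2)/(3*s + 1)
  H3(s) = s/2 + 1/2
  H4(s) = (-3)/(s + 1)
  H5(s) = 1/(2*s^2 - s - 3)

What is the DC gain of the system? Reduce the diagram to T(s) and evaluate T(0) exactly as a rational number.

The answer is -1/6.

Reasoning:
[1] combine H4, H5 in series; result (-3)/(2*s^3 + s^2 - 4*s - 3)
[2] apply the feedback formula to H3, (H4*H5); result (2*s^3 + s^2 - 4*s - 3)/(4*s^2 - 2*s - 9)
[3] combine H1, H2, [H3/(1+H3*(H4*H5))] in parallel; result (18*s^6 + 39*s^5 - 25*s^4 - 57*s^3 - 35*s^2 - 45*s + 3)/(36*s^5 + 42*s^4 - 71*s^3 - 147*s^2 - 94*s - 18)
DC gain: substitute s = 0 into T(s) from step 3: T(0) = 3/(-18) = -1/6.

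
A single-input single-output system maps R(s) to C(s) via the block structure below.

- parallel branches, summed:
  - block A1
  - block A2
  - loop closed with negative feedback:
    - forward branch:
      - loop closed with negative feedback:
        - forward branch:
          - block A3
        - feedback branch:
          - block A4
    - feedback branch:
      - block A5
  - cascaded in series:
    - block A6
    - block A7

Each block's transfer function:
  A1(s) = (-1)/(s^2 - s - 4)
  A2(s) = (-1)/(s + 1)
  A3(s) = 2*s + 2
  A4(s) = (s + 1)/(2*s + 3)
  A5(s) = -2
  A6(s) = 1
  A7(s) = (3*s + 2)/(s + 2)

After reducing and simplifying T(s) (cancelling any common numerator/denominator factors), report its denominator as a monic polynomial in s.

(1) reduce the feedback loop with forward A3 and return A4 -> (4*s^2 + 10*s + 6)/(2*s^2 + 6*s + 5)
(2) reduce the feedback loop with forward [A3/(1+A3*A4)] and return A5 -> (-4*s^2 - 10*s - 6)/(6*s^2 + 14*s + 7)
(3) combine A6, A7 in series -> (3*s + 2)/(s + 2)
(4) combine A1, A2, [[A3/(1+A3*A4)]/(1+[A3/(1+A3*A4)]*A5)], (A6*A7) in parallel -> (14*s^6 + 30*s^5 - 73*s^4 - 251*s^3 - 195*s^2 + 3*s + 34)/(6*s^6 + 26*s^5 + 5*s^4 - 140*s^3 - 279*s^2 - 210*s - 56)
That last expression is T(s), already simplified. Scaling its denominator by 1/6 (the reciprocal of the leading coefficient) yields the monic denominator.

Therefore the answer is s^6 + 13*s^5/3 + 5*s^4/6 - 70*s^3/3 - 93*s^2/2 - 35*s - 28/3.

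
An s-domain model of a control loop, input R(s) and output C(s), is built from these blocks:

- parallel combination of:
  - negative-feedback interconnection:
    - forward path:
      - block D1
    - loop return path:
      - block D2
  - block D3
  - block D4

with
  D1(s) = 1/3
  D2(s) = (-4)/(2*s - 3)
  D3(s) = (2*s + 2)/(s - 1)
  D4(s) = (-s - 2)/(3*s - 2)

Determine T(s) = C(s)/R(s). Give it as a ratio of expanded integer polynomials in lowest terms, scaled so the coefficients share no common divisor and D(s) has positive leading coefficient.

Step 1. collapse the loop (D1 forward, D2 return), giving (2*s - 3)/(6*s - 13)
Step 2. sum the parallel branches [D1/(1+D1*D2)], D3, D4 - this is the overall T(s), already in the required normalized form

Therefore the answer is (36*s^3 - 78*s^2 - 6*s + 20)/(18*s^3 - 69*s^2 + 77*s - 26).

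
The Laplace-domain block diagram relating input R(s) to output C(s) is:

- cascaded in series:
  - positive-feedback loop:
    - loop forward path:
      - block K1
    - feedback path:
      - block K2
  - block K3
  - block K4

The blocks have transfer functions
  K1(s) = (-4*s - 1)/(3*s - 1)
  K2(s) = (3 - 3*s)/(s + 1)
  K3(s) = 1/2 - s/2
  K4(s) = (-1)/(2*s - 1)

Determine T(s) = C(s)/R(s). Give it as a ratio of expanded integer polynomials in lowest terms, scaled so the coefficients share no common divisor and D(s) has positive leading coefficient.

Step 1 - feedback reduction of K1, K2, giving (4*s^2 + 5*s + 1)/(9*s^2 - 11*s - 2)
Step 2 - cascade [K1/(1-K1*K2)], K3, K4; the result is T(s) itself (integer coefficients, no common factor, positive leading denominator coefficient)

Final answer: (4*s^3 + s^2 - 4*s - 1)/(36*s^3 - 62*s^2 + 14*s + 4)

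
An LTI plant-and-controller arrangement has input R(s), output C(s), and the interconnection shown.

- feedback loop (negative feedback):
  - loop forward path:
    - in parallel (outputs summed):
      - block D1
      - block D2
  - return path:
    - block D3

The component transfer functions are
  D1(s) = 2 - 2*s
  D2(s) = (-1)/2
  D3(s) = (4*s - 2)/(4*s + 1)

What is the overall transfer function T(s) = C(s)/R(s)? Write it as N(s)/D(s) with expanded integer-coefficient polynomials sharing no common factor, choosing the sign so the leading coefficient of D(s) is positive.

[1] reduce the parallel group D1, D2 -> 3/2 - 2*s
[2] reduce the feedback loop with forward (D1+D2) and return D3, which is the overall transfer function T(s) = C(s)/R(s) in lowest terms

Answer: (16*s^2 - 8*s - 3)/(16*s^2 - 28*s + 4)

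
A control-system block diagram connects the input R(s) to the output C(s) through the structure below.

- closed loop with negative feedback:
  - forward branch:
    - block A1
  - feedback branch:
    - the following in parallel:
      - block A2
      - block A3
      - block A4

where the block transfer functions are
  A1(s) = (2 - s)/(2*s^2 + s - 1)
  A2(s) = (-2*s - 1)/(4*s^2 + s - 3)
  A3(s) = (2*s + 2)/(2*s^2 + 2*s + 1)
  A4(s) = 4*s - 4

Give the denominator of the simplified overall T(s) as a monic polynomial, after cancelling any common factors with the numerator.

Answer: s^6 - 21*s^5/4 - 27*s^4/8 + 19*s^3/4 + 43*s^2/16 + 3*s/16 - 13/16

Working:
1. combine A2, A3, A4 in parallel = (32*s^5 + 8*s^4 - 36*s^3 - 16*s^2 + 5)/(8*s^4 + 10*s^3 - 5*s - 3)
2. apply the feedback formula to A1, (A2+A3+A4) = (8*s^5 - 6*s^4 - 20*s^3 - 5*s^2 + 7*s + 6)/(16*s^6 - 84*s^5 - 54*s^4 + 76*s^3 + 43*s^2 + 3*s - 13)
Step 2 gives the fully reduced T(s), with no common factor left to cancel. The denominator's leading coefficient is 16, so divide each of its coefficients by 16 to get the monic form.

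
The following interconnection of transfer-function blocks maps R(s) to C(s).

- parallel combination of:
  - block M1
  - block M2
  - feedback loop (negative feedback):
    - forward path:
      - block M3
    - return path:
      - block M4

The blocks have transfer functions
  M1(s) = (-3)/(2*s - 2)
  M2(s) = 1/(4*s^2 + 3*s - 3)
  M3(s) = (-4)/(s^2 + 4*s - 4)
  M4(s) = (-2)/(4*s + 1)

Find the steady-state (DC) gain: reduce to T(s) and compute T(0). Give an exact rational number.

Answer: 1/6

Working:
Step 1 - reduce the feedback loop with forward M3 and return M4: (-16*s - 4)/(4*s^3 + 17*s^2 - 12*s + 4)
Step 2 - parallel reduction of M1, M2, [M3/(1+M3*M4)]: (-48*s^5 - 360*s^4 + 53*s^3 + 355*s^2 - 160*s + 4)/(32*s^6 + 128*s^5 - 178*s^4 - 124*s^3 + 238*s^2 - 120*s + 24)
Evaluating the step-2 result (the overall T(s)) at s = 0 gives T(0) = 4/24 = 1/6.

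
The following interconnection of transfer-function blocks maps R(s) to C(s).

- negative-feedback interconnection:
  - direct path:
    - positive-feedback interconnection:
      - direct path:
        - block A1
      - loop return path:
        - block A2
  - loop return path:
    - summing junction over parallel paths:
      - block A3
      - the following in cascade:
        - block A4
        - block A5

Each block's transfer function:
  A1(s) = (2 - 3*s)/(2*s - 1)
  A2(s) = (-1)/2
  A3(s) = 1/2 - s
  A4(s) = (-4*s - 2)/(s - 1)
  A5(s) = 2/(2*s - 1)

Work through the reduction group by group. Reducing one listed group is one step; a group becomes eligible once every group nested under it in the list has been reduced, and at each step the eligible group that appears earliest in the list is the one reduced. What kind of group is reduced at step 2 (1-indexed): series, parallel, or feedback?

Answer: series

Working:
Step 1 - apply the feedback formula to A1, A2
Step 2 - reduce the series chain A4, A5
Step 3 - combine A3, (A4*A5) in parallel
Step 4 - reduce the feedback loop with forward [A1/(1-A1*A2)] and return (A3+(A4*A5))
Step 2 collapses a series group.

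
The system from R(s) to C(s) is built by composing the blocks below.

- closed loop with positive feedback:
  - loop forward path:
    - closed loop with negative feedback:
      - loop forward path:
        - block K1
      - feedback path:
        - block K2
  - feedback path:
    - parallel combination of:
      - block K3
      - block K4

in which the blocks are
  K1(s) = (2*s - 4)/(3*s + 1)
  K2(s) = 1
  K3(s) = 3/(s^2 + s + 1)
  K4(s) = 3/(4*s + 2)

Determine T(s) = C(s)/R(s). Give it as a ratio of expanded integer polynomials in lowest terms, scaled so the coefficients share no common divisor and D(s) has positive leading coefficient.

Answer: (4*s^4 - 2*s^3 - 6*s^2 - 10*s - 4)/(10*s^4 + 6*s^3 - 3*s^2 + 17*s + 15)

Working:
Step 1: reduce the feedback loop with forward K1 and return K2; result (2*s - 4)/(5*s - 3)
Step 2: combine K3, K4 in parallel; result (3*s^2 + 15*s + 9)/(4*s^3 + 6*s^2 + 6*s + 2)
Step 3: apply the feedback formula to [K1/(1+K1*K2)], (K3+K4); the result is T(s) itself (integer coefficients, no common factor, positive leading denominator coefficient)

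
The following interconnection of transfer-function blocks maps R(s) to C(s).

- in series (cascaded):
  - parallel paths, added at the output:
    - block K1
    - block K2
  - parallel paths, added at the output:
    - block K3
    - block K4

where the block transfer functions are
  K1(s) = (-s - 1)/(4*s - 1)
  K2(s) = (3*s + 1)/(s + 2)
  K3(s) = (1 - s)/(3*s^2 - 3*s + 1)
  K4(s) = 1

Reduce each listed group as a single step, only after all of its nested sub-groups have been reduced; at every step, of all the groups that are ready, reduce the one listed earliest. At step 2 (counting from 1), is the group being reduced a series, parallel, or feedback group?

Step 1. sum the parallel branches K1, K2
Step 2. reduce the parallel group K3, K4
Step 3. series reduction of (K1+K2), (K3+K4)
Step 2 collapses a parallel group.

Answer: parallel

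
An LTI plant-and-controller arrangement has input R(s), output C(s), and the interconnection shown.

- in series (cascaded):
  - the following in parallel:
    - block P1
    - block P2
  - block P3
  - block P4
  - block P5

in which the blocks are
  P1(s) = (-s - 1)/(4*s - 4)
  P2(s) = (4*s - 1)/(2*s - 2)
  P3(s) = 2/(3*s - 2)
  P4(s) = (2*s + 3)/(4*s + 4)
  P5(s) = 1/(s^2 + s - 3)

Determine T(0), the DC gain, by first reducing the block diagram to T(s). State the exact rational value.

Answer: 3/16

Working:
Step 1: sum the parallel branches P1, P2; result (7*s - 3)/(4*s - 4)
Step 2: reduce the series chain (P1+P2), P3, P4, P5; result (14*s^2 + 15*s - 9)/(24*s^5 + 8*s^4 - 112*s^3 + 40*s^2 + 88*s - 48)
Step 2 gives the overall T(s). Then T(0) = -9/(-48) = 3/16.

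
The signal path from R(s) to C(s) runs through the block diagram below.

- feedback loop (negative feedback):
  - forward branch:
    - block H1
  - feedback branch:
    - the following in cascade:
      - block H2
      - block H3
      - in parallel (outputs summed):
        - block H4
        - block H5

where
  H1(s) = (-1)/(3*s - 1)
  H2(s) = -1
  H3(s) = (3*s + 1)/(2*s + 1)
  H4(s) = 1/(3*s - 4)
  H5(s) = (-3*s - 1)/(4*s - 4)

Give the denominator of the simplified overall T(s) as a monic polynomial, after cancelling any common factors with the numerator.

Reducing step by step:

(1) parallel reduction of H4, H5: (-9*s^2 + 13*s)/(12*s^2 - 28*s + 16)
(2) reduce the series chain H2, H3, (H4+H5): (27*s^3 - 30*s^2 - 13*s)/(24*s^3 - 44*s^2 + 4*s + 16)
(3) apply the feedback formula to H1, (H2*H3*(H4+H5)): (-24*s^3 + 44*s^2 - 4*s - 16)/(72*s^4 - 183*s^3 + 86*s^2 + 57*s - 16)
The result of step 3 is T(s) in lowest terms. Its denominator has leading coefficient 72; dividing the denominator through by 72 makes it monic.

Answer: s^4 - 61*s^3/24 + 43*s^2/36 + 19*s/24 - 2/9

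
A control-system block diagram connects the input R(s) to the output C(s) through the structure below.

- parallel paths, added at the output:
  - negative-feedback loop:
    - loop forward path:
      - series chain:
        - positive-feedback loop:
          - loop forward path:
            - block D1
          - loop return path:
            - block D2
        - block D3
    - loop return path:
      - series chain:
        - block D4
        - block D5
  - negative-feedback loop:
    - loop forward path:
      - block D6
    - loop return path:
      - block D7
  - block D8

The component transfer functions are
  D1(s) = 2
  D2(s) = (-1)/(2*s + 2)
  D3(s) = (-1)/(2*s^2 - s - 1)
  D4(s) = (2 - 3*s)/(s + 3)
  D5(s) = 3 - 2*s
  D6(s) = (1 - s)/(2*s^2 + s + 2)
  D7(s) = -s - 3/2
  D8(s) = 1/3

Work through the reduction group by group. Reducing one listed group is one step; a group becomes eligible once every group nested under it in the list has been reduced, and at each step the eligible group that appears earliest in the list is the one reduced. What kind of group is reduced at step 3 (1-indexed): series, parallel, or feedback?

[1] reduce the feedback loop with forward D1 and return D2
[2] series reduction of [D1/(1-D1*D2)], D3
[3] multiply D4, D5 (series)
[4] reduce the feedback loop with forward ([D1/(1-D1*D2)]*D3) and return (D4*D5)
[5] apply the feedback formula to D6, D7
[6] combine [([D1/(1-D1*D2)]*D3)/(1+([D1/(1-D1*D2)]*D3)*(D4*D5))], [D6/(1+D6*D7)], D8 in parallel
At step 3 the group reduced is series.

Hence the answer: series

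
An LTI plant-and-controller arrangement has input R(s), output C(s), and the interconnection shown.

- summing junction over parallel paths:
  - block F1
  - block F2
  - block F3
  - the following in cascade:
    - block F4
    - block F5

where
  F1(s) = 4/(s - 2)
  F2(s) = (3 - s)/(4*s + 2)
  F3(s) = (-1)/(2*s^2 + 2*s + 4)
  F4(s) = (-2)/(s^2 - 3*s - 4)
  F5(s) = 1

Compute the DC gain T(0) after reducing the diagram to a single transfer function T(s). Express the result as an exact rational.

The answer is -1/4.

Reasoning:
(1) reduce the series chain F4, F5: (-2)/(s^2 - 3*s - 4)
(2) combine F1, F2, F3, (F4*F5) in parallel: (-s^6 + 23*s^5 - 45*s^4 - 86*s^3 - 207*s^2 - 174*s - 8)/(4*s^6 - 14*s^5 - 12*s^4 - 2*s^3 + 48*s^2 + 88*s + 32)
Evaluating the step-2 result (the overall T(s)) at s = 0 gives T(0) = -8/32 = -1/4.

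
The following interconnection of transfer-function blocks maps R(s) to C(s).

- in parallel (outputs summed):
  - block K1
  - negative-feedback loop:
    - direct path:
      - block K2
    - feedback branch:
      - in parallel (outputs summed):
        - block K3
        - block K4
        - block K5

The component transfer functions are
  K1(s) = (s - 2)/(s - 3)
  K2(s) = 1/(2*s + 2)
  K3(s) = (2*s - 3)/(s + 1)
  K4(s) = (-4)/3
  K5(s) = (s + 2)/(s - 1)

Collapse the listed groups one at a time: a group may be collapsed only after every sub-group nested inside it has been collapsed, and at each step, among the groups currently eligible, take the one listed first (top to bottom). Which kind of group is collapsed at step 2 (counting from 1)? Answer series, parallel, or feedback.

Answer: feedback

Working:
(1) sum the parallel branches K3, K4, K5
(2) apply the feedback formula to K2, (K3+K4+K5)
(3) sum the parallel branches K1, [K2/(1+K2*(K3+K4+K5))]
So the answer for step 2 is feedback.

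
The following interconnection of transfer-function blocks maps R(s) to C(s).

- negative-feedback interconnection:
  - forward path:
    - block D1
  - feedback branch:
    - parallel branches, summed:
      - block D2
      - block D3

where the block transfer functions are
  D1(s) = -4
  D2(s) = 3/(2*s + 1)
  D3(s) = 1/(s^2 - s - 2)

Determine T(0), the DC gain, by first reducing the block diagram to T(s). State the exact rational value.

The answer is 4/9.

Reasoning:
Step 1. parallel reduction of D2, D3; result (3*s^2 - s - 5)/(2*s^3 - s^2 - 5*s - 2)
Step 2. apply the feedback formula to D1, (D2+D3); result (-8*s^3 + 4*s^2 + 20*s + 8)/(2*s^3 - 13*s^2 - s + 18)
DC gain: substitute s = 0 into T(s) from step 2: T(0) = 8/18 = 4/9.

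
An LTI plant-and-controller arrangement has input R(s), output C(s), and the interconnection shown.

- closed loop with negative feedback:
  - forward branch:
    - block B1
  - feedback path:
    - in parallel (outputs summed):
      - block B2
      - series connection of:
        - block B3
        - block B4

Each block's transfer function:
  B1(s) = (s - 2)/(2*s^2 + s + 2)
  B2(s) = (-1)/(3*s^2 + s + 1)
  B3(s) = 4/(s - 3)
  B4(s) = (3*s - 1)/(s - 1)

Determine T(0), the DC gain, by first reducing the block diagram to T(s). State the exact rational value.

1. reduce the series chain B3, B4 -> (12*s - 4)/(s^2 - 4*s + 3)
2. combine B2, (B3*B4) in parallel -> (36*s^3 - s^2 + 12*s - 7)/(3*s^4 - 11*s^3 + 6*s^2 - s + 3)
3. apply the feedback formula to B1, (B2+(B3*B4)) -> (3*s^5 - 17*s^4 + 28*s^3 - 13*s^2 + 5*s - 6)/(6*s^6 - 19*s^5 + 43*s^4 - 91*s^3 + 31*s^2 - 30*s + 20)
DC gain: substitute s = 0 into T(s) from step 3: T(0) = -6/20 = -3/10.

Therefore the answer is -3/10.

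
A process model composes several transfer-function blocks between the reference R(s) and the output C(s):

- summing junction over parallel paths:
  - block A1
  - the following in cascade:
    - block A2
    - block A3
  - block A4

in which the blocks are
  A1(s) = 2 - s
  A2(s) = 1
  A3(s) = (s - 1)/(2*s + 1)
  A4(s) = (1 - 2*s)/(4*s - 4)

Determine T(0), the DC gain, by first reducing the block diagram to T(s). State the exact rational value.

Answer: 3/4

Working:
Step 1. multiply A2, A3 (series); result (s - 1)/(2*s + 1)
Step 2. reduce the parallel group A1, (A2*A3), A4; result (-8*s^3 + 20*s^2 - 12*s - 3)/(8*s^2 - 4*s - 4)
Evaluating the step-2 result (the overall T(s)) at s = 0 gives T(0) = -3/(-4) = 3/4.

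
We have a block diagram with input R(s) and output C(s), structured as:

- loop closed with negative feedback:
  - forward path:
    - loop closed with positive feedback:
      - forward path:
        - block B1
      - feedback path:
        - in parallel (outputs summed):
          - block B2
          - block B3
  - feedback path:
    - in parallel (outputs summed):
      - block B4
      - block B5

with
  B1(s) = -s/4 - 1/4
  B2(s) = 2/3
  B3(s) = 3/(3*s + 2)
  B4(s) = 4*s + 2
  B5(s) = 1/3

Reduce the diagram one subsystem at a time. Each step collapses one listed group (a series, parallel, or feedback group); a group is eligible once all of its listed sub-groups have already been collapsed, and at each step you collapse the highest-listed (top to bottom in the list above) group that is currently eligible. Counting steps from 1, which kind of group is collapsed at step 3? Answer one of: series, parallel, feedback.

1. sum the parallel branches B2, B3
2. collapse the loop (B1 forward, (B2+B3) return)
3. combine B4, B5 in parallel
4. apply the feedback formula to [B1/(1-B1*(B2+B3))], (B4+B5)
The group at step 3 is a parallel group.

Answer: parallel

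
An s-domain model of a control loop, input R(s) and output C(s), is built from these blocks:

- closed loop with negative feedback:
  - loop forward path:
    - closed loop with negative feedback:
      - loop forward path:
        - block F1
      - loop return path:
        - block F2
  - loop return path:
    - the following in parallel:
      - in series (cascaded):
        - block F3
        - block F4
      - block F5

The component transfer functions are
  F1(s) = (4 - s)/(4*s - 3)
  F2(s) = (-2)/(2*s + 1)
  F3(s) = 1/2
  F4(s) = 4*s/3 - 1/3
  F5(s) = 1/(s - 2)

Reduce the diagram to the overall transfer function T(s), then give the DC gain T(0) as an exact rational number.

Reducing step by step:

[1] close the feedback loop around F1, F2 = (-2*s^2 + 7*s + 4)/(8*s^2 - 11)
[2] multiply F3, F4 (series) = 2*s/3 - 1/6
[3] reduce the parallel group (F3*F4), F5 = (4*s^2 - 9*s + 8)/(6*s - 12)
[4] feedback reduction of [F1/(1+F1*F2)], ((F3*F4)+F5) = (12*s^3 - 66*s^2 + 60*s + 48)/(8*s^4 - 94*s^3 + 159*s^2 + 46*s - 164)
Step 4 gives the overall T(s). Then T(0) = 48/(-164) = -12/41.

Answer: -12/41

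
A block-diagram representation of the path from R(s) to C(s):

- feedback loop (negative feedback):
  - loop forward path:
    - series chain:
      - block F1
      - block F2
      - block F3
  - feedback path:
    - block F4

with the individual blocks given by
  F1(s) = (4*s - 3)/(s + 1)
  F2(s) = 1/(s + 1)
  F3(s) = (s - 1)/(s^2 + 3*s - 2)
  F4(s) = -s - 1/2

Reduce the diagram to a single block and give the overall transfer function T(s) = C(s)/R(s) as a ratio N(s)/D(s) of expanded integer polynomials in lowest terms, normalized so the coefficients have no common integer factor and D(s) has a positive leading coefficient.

Answer: (8*s^2 - 14*s + 6)/(2*s^4 + 2*s^3 + 20*s^2 - s - 7)

Working:
Step 1: multiply F1, F2, F3 (series) -> (4*s^2 - 7*s + 3)/(s^4 + 5*s^3 + 5*s^2 - s - 2)
Step 2: reduce the feedback loop with forward (F1*F2*F3) and return F4: this yields T(s), and no further normalization is needed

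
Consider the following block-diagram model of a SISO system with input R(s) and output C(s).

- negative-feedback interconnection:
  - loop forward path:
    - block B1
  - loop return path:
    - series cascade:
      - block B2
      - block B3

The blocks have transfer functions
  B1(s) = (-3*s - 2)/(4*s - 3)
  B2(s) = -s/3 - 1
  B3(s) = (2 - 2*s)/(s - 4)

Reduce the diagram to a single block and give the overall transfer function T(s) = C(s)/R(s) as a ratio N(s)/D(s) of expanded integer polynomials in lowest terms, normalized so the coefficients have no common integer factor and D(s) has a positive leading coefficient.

Answer: (9*s^2 - 30*s - 24)/(6*s^3 + 4*s^2 + 47*s - 48)

Working:
Step 1. series reduction of B2, B3; result (2*s^2 + 4*s - 6)/(3*s - 12)
Step 2. reduce the feedback loop with forward B1 and return (B2*B3), which is the overall transfer function T(s) = C(s)/R(s) in lowest terms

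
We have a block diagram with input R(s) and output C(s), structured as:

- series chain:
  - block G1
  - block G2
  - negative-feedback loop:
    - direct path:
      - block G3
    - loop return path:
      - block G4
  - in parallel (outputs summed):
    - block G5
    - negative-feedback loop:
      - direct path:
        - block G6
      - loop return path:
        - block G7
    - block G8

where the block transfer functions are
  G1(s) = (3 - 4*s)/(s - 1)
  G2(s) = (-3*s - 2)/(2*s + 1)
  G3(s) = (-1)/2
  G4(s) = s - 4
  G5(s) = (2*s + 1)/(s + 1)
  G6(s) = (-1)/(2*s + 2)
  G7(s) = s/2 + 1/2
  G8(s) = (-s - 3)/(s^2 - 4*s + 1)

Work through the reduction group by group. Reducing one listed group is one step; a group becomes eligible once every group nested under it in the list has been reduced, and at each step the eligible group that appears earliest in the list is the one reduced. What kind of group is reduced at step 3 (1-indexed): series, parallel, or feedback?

Step 1: feedback reduction of G3, G4
Step 2: feedback reduction of G6, G7
Step 3: sum the parallel branches G5, [G6/(1+G6*G7)], G8
Step 4: cascade G1, G2, [G3/(1+G3*G4)], (G5+[G6/(1+G6*G7)]+G8)
The group at step 3 is a parallel group.

Therefore the answer is parallel.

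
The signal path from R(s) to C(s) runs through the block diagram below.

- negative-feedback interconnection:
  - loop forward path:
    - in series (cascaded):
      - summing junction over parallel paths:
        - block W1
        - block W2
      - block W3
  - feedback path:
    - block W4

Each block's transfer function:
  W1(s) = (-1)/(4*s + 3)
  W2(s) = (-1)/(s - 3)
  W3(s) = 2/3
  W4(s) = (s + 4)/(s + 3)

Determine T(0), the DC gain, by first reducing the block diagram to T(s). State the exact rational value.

Step 1. add W1, W2 (parallel) = (-5*s)/(4*s^2 - 9*s - 9)
Step 2. series reduction of (W1+W2), W3 = (-10*s)/(12*s^2 - 27*s - 27)
Step 3. close the feedback loop around ((W1+W2)*W3), W4 = (-10*s^2 - 30*s)/(12*s^3 - s^2 - 148*s - 81)
Step 3 gives the overall T(s). Then T(0) = 0/(-81) = 0.

Answer: 0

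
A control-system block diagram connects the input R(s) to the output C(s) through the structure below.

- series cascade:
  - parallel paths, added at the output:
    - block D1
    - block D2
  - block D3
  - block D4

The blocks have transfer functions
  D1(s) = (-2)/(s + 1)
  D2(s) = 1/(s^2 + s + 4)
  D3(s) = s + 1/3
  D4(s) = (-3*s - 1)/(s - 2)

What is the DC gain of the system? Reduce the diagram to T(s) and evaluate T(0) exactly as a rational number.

First reduce the diagram to T(s).

[1] combine D1, D2 in parallel = (-2*s^2 - s - 7)/(s^3 + 2*s^2 + 5*s + 4)
[2] series reduction of (D1+D2), D3, D4 = (18*s^4 + 21*s^3 + 71*s^2 + 43*s + 7)/(3*s^4 + 3*s^2 - 18*s - 24)
Evaluating the step-2 result (the overall T(s)) at s = 0 gives T(0) = 7/(-24) = -7/24.

Answer: -7/24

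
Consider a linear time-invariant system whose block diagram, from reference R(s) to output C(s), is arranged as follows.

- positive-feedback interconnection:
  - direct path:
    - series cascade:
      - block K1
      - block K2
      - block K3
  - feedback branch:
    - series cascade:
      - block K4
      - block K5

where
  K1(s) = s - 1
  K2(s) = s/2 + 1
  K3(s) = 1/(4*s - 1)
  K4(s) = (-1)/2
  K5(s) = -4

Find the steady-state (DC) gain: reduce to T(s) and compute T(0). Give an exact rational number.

[1] multiply K1, K2, K3 (series), giving (s^2 + s - 2)/(8*s - 2)
[2] combine K4, K5 in series, giving 2
[3] reduce the feedback loop with forward (K1*K2*K3) and return (K4*K5), giving (-s^2 - s + 2)/(2*s^2 - 6*s - 2)
Step 3 gives the overall T(s). Then T(0) = 2/(-2) = -1.

Therefore the answer is -1.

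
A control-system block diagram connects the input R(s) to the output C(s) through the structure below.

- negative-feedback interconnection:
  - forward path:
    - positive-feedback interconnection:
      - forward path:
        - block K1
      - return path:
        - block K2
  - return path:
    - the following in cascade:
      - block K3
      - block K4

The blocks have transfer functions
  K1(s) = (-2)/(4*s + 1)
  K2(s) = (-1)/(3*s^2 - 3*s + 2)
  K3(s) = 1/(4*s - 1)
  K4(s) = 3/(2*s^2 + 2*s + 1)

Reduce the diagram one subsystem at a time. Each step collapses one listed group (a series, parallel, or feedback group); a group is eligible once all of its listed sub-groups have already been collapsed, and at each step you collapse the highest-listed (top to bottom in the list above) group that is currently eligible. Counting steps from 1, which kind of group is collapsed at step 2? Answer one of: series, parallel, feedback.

1. close the feedback loop around K1, K2
2. series reduction of K3, K4
3. reduce the feedback loop with forward [K1/(1-K1*K2)] and return (K3*K4)
At step 2 the group reduced is series.

Answer: series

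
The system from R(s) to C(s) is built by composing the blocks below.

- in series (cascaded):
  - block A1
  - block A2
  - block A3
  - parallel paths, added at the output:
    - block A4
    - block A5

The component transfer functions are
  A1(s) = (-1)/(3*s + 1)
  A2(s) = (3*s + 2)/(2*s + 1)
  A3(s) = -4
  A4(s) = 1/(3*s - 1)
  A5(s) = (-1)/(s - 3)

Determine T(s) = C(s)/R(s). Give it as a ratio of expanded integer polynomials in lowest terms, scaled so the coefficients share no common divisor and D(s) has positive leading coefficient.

Answer: (-24*s^2 - 40*s - 16)/(18*s^4 - 45*s^3 - 29*s^2 + 5*s + 3)

Working:
Step 1. combine A4, A5 in parallel gives (-2*s - 2)/(3*s^2 - 10*s + 3)
Step 2. series reduction of A1, A2, A3, (A4+A5) - this is the overall T(s), already in the required normalized form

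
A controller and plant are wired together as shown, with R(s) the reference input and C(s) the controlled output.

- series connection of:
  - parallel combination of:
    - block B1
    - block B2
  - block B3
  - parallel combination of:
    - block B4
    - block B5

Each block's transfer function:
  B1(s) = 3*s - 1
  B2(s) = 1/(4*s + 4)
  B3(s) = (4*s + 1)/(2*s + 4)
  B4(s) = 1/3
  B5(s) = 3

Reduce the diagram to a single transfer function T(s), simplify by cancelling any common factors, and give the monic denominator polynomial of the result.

The answer is s^2 + 3*s + 2.

Reasoning:
(1) combine B1, B2 in parallel = (12*s^2 + 8*s - 3)/(4*s + 4)
(2) combine B4, B5 in parallel = 10/3
(3) combine (B1+B2), B3, (B4+B5) in series = (240*s^3 + 220*s^2 - 20*s - 15)/(12*s^2 + 36*s + 24)
That last expression is T(s), already simplified. Scaling its denominator by 1/12 (the reciprocal of the leading coefficient) yields the monic denominator.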